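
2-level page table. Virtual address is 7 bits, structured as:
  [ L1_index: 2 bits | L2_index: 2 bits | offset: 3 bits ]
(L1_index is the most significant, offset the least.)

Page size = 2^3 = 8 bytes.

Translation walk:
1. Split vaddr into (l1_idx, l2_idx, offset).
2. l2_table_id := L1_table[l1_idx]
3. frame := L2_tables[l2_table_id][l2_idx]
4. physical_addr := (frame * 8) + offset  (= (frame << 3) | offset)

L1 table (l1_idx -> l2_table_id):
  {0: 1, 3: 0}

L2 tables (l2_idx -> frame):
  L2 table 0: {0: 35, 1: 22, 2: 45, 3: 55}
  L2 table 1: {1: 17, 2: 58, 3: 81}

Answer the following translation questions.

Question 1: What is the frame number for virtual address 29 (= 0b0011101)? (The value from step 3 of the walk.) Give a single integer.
Answer: 81

Derivation:
vaddr = 29: l1_idx=0, l2_idx=3
L1[0] = 1; L2[1][3] = 81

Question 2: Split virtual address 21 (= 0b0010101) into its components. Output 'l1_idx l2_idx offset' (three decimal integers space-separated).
Answer: 0 2 5

Derivation:
vaddr = 21 = 0b0010101
  top 2 bits -> l1_idx = 0
  next 2 bits -> l2_idx = 2
  bottom 3 bits -> offset = 5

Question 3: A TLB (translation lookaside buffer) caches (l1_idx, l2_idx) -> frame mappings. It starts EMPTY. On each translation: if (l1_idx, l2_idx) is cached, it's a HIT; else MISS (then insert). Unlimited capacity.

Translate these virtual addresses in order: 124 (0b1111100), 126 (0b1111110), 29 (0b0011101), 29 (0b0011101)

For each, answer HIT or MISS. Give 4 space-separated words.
vaddr=124: (3,3) not in TLB -> MISS, insert
vaddr=126: (3,3) in TLB -> HIT
vaddr=29: (0,3) not in TLB -> MISS, insert
vaddr=29: (0,3) in TLB -> HIT

Answer: MISS HIT MISS HIT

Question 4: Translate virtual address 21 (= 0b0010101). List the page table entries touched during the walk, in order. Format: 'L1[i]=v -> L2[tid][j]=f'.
vaddr = 21 = 0b0010101
Split: l1_idx=0, l2_idx=2, offset=5

Answer: L1[0]=1 -> L2[1][2]=58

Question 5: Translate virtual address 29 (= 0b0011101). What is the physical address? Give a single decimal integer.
Answer: 653

Derivation:
vaddr = 29 = 0b0011101
Split: l1_idx=0, l2_idx=3, offset=5
L1[0] = 1
L2[1][3] = 81
paddr = 81 * 8 + 5 = 653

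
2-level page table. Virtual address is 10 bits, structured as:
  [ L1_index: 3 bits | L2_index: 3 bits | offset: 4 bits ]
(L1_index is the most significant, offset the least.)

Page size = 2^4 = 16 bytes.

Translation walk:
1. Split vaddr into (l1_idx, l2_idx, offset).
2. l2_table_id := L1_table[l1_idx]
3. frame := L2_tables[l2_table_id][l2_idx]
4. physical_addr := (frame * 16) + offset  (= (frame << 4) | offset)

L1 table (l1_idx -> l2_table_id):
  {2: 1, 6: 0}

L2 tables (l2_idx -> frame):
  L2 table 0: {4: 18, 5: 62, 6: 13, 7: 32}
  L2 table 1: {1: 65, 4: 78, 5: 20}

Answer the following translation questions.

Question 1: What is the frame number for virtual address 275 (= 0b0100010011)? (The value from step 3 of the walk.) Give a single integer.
vaddr = 275: l1_idx=2, l2_idx=1
L1[2] = 1; L2[1][1] = 65

Answer: 65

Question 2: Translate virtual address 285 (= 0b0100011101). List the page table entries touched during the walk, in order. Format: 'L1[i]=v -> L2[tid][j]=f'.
Answer: L1[2]=1 -> L2[1][1]=65

Derivation:
vaddr = 285 = 0b0100011101
Split: l1_idx=2, l2_idx=1, offset=13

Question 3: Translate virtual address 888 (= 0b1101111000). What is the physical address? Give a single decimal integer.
Answer: 520

Derivation:
vaddr = 888 = 0b1101111000
Split: l1_idx=6, l2_idx=7, offset=8
L1[6] = 0
L2[0][7] = 32
paddr = 32 * 16 + 8 = 520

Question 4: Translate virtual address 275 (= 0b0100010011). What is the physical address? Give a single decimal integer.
Answer: 1043

Derivation:
vaddr = 275 = 0b0100010011
Split: l1_idx=2, l2_idx=1, offset=3
L1[2] = 1
L2[1][1] = 65
paddr = 65 * 16 + 3 = 1043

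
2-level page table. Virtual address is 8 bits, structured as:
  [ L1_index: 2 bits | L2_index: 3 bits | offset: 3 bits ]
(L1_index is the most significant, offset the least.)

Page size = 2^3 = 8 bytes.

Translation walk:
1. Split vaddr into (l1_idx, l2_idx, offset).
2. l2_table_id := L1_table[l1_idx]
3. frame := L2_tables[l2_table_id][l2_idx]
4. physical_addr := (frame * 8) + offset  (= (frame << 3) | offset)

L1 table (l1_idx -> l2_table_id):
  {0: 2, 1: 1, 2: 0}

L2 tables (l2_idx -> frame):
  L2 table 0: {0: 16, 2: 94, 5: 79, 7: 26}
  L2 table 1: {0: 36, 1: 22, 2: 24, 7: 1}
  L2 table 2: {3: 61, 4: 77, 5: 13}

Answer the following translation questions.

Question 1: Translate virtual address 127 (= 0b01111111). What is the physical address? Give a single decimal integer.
vaddr = 127 = 0b01111111
Split: l1_idx=1, l2_idx=7, offset=7
L1[1] = 1
L2[1][7] = 1
paddr = 1 * 8 + 7 = 15

Answer: 15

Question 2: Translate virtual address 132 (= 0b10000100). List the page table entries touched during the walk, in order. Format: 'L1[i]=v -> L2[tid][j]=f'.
Answer: L1[2]=0 -> L2[0][0]=16

Derivation:
vaddr = 132 = 0b10000100
Split: l1_idx=2, l2_idx=0, offset=4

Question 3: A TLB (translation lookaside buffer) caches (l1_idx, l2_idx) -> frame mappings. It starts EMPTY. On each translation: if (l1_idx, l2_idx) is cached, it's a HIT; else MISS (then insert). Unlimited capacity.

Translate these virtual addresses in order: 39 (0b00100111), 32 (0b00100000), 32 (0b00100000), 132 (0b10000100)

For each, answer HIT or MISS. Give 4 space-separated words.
vaddr=39: (0,4) not in TLB -> MISS, insert
vaddr=32: (0,4) in TLB -> HIT
vaddr=32: (0,4) in TLB -> HIT
vaddr=132: (2,0) not in TLB -> MISS, insert

Answer: MISS HIT HIT MISS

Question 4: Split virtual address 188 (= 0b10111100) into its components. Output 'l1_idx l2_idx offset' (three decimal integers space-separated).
vaddr = 188 = 0b10111100
  top 2 bits -> l1_idx = 2
  next 3 bits -> l2_idx = 7
  bottom 3 bits -> offset = 4

Answer: 2 7 4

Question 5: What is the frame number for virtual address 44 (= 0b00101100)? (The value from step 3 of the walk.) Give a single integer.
vaddr = 44: l1_idx=0, l2_idx=5
L1[0] = 2; L2[2][5] = 13

Answer: 13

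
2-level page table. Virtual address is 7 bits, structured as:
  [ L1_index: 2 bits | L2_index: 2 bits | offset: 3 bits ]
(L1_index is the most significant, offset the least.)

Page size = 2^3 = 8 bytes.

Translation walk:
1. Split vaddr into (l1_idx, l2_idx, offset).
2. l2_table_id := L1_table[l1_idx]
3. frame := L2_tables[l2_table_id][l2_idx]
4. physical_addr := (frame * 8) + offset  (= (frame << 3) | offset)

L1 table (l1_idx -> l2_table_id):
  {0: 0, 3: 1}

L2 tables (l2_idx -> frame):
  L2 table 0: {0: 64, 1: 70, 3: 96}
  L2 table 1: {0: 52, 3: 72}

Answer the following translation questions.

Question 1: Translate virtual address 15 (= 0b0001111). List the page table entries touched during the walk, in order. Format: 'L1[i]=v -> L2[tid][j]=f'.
vaddr = 15 = 0b0001111
Split: l1_idx=0, l2_idx=1, offset=7

Answer: L1[0]=0 -> L2[0][1]=70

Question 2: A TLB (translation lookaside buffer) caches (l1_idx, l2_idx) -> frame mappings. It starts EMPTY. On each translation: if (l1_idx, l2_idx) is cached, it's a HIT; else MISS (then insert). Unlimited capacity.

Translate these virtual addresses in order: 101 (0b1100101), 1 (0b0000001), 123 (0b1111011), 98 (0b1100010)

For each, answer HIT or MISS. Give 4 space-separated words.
vaddr=101: (3,0) not in TLB -> MISS, insert
vaddr=1: (0,0) not in TLB -> MISS, insert
vaddr=123: (3,3) not in TLB -> MISS, insert
vaddr=98: (3,0) in TLB -> HIT

Answer: MISS MISS MISS HIT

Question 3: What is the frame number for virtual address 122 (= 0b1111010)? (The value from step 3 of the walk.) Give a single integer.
vaddr = 122: l1_idx=3, l2_idx=3
L1[3] = 1; L2[1][3] = 72

Answer: 72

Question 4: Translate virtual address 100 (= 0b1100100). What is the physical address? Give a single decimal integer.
Answer: 420

Derivation:
vaddr = 100 = 0b1100100
Split: l1_idx=3, l2_idx=0, offset=4
L1[3] = 1
L2[1][0] = 52
paddr = 52 * 8 + 4 = 420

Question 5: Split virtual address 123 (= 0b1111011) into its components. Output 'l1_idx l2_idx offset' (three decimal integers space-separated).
Answer: 3 3 3

Derivation:
vaddr = 123 = 0b1111011
  top 2 bits -> l1_idx = 3
  next 2 bits -> l2_idx = 3
  bottom 3 bits -> offset = 3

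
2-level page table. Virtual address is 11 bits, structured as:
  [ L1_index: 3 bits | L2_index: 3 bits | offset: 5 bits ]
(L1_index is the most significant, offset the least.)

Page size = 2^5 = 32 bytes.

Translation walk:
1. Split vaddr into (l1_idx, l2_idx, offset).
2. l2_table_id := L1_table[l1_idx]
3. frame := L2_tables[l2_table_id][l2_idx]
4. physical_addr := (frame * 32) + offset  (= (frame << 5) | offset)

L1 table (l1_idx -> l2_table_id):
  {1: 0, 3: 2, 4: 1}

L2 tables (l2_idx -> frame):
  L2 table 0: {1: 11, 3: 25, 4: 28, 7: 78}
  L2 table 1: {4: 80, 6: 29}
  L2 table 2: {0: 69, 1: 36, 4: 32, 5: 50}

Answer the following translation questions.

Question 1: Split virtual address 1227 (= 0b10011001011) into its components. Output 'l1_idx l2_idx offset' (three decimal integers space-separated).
Answer: 4 6 11

Derivation:
vaddr = 1227 = 0b10011001011
  top 3 bits -> l1_idx = 4
  next 3 bits -> l2_idx = 6
  bottom 5 bits -> offset = 11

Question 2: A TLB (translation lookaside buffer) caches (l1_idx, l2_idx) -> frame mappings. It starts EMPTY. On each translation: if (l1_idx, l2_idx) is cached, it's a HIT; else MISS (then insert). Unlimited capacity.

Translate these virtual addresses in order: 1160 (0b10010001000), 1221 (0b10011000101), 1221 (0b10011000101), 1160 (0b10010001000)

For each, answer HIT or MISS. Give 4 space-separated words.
Answer: MISS MISS HIT HIT

Derivation:
vaddr=1160: (4,4) not in TLB -> MISS, insert
vaddr=1221: (4,6) not in TLB -> MISS, insert
vaddr=1221: (4,6) in TLB -> HIT
vaddr=1160: (4,4) in TLB -> HIT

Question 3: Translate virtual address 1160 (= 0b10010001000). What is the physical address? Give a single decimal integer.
vaddr = 1160 = 0b10010001000
Split: l1_idx=4, l2_idx=4, offset=8
L1[4] = 1
L2[1][4] = 80
paddr = 80 * 32 + 8 = 2568

Answer: 2568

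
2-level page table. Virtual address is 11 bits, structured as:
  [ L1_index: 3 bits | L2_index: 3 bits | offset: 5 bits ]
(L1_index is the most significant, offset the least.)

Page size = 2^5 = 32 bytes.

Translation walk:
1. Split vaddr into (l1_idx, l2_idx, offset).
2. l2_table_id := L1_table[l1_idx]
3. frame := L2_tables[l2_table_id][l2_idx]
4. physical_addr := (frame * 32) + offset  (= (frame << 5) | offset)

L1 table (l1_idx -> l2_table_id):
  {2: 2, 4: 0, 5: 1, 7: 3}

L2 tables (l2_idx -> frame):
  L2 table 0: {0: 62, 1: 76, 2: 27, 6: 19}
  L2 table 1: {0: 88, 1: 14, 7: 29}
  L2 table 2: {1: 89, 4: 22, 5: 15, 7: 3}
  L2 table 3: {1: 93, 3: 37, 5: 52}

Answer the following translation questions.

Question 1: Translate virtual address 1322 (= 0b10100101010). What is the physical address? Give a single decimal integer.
vaddr = 1322 = 0b10100101010
Split: l1_idx=5, l2_idx=1, offset=10
L1[5] = 1
L2[1][1] = 14
paddr = 14 * 32 + 10 = 458

Answer: 458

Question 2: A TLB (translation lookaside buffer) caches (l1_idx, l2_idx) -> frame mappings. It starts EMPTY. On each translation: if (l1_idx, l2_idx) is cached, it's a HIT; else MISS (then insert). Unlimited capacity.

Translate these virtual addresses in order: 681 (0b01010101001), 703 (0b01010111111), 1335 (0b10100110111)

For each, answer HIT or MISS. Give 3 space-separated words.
vaddr=681: (2,5) not in TLB -> MISS, insert
vaddr=703: (2,5) in TLB -> HIT
vaddr=1335: (5,1) not in TLB -> MISS, insert

Answer: MISS HIT MISS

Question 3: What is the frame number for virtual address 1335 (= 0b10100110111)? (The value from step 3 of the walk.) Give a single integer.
Answer: 14

Derivation:
vaddr = 1335: l1_idx=5, l2_idx=1
L1[5] = 1; L2[1][1] = 14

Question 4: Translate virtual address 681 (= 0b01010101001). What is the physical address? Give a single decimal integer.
Answer: 489

Derivation:
vaddr = 681 = 0b01010101001
Split: l1_idx=2, l2_idx=5, offset=9
L1[2] = 2
L2[2][5] = 15
paddr = 15 * 32 + 9 = 489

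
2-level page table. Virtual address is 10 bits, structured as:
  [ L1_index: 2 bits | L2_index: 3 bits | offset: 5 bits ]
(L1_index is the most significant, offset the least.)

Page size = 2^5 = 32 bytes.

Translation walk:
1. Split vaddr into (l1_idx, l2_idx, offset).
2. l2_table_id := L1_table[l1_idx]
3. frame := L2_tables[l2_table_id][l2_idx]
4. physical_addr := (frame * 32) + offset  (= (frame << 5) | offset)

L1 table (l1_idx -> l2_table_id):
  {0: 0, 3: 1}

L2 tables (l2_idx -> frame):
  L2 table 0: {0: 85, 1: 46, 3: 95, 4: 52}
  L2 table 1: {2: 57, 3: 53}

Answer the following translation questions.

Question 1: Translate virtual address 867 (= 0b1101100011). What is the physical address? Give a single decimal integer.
vaddr = 867 = 0b1101100011
Split: l1_idx=3, l2_idx=3, offset=3
L1[3] = 1
L2[1][3] = 53
paddr = 53 * 32 + 3 = 1699

Answer: 1699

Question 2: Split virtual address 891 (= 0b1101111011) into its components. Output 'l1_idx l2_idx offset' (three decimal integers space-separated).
Answer: 3 3 27

Derivation:
vaddr = 891 = 0b1101111011
  top 2 bits -> l1_idx = 3
  next 3 bits -> l2_idx = 3
  bottom 5 bits -> offset = 27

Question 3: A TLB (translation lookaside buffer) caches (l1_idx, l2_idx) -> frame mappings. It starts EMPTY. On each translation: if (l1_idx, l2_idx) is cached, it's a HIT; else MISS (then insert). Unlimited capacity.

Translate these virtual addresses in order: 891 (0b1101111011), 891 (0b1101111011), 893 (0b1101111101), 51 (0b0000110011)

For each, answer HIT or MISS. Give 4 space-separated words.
Answer: MISS HIT HIT MISS

Derivation:
vaddr=891: (3,3) not in TLB -> MISS, insert
vaddr=891: (3,3) in TLB -> HIT
vaddr=893: (3,3) in TLB -> HIT
vaddr=51: (0,1) not in TLB -> MISS, insert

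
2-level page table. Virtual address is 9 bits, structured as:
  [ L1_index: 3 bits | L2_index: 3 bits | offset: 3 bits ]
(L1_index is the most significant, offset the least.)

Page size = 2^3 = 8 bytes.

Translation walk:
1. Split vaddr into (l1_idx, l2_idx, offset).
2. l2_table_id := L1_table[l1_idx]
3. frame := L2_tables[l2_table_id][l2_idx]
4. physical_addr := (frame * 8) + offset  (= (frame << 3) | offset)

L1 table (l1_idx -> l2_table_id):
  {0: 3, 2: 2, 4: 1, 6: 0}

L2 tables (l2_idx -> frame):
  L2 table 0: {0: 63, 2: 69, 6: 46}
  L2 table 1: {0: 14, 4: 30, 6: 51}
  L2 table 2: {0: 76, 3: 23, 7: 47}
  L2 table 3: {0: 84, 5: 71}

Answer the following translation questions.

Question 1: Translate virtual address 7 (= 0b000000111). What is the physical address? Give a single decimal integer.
vaddr = 7 = 0b000000111
Split: l1_idx=0, l2_idx=0, offset=7
L1[0] = 3
L2[3][0] = 84
paddr = 84 * 8 + 7 = 679

Answer: 679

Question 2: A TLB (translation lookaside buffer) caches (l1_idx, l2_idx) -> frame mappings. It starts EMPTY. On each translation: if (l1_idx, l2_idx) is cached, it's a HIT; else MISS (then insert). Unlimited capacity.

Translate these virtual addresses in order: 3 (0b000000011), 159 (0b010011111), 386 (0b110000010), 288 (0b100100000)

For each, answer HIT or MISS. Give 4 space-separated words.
Answer: MISS MISS MISS MISS

Derivation:
vaddr=3: (0,0) not in TLB -> MISS, insert
vaddr=159: (2,3) not in TLB -> MISS, insert
vaddr=386: (6,0) not in TLB -> MISS, insert
vaddr=288: (4,4) not in TLB -> MISS, insert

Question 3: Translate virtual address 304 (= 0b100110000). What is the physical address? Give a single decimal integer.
Answer: 408

Derivation:
vaddr = 304 = 0b100110000
Split: l1_idx=4, l2_idx=6, offset=0
L1[4] = 1
L2[1][6] = 51
paddr = 51 * 8 + 0 = 408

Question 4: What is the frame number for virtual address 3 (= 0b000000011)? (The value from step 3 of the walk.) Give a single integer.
vaddr = 3: l1_idx=0, l2_idx=0
L1[0] = 3; L2[3][0] = 84

Answer: 84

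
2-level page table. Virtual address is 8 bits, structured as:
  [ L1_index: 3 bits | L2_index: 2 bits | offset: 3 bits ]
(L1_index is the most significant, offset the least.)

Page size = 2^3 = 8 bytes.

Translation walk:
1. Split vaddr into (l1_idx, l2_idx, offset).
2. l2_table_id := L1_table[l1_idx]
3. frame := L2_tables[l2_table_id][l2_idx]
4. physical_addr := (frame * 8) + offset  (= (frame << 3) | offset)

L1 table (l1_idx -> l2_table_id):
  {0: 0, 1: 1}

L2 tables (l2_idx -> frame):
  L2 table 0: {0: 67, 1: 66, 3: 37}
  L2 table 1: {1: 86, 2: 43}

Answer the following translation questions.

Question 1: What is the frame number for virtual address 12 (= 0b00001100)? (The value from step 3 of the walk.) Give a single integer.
vaddr = 12: l1_idx=0, l2_idx=1
L1[0] = 0; L2[0][1] = 66

Answer: 66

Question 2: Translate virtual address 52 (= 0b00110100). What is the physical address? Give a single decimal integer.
Answer: 348

Derivation:
vaddr = 52 = 0b00110100
Split: l1_idx=1, l2_idx=2, offset=4
L1[1] = 1
L2[1][2] = 43
paddr = 43 * 8 + 4 = 348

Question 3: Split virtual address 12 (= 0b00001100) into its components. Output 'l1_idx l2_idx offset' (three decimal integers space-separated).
vaddr = 12 = 0b00001100
  top 3 bits -> l1_idx = 0
  next 2 bits -> l2_idx = 1
  bottom 3 bits -> offset = 4

Answer: 0 1 4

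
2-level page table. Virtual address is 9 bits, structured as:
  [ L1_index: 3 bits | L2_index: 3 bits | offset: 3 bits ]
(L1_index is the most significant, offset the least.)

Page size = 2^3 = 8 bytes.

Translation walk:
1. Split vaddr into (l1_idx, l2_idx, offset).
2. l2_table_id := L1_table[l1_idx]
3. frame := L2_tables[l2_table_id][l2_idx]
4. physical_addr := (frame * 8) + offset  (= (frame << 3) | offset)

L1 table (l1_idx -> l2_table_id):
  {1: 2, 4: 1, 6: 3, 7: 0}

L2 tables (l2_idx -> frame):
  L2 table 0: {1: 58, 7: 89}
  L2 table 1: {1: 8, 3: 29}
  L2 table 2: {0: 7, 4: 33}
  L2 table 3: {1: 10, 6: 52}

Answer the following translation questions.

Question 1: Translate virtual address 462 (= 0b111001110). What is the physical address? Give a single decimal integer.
vaddr = 462 = 0b111001110
Split: l1_idx=7, l2_idx=1, offset=6
L1[7] = 0
L2[0][1] = 58
paddr = 58 * 8 + 6 = 470

Answer: 470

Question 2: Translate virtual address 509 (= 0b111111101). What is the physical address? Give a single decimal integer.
Answer: 717

Derivation:
vaddr = 509 = 0b111111101
Split: l1_idx=7, l2_idx=7, offset=5
L1[7] = 0
L2[0][7] = 89
paddr = 89 * 8 + 5 = 717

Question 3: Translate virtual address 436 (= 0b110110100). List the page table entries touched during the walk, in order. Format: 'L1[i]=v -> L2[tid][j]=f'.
vaddr = 436 = 0b110110100
Split: l1_idx=6, l2_idx=6, offset=4

Answer: L1[6]=3 -> L2[3][6]=52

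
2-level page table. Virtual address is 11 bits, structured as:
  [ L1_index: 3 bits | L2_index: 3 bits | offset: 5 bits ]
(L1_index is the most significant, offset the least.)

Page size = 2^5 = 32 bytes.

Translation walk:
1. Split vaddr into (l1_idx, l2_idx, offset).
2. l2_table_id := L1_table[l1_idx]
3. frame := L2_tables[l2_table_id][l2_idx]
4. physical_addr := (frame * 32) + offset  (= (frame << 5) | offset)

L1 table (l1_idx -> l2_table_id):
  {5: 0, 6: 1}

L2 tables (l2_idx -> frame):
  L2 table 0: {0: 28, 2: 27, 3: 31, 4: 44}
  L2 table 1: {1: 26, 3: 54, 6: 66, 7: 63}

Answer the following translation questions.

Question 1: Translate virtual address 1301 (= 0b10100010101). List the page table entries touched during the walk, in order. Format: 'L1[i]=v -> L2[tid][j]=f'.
vaddr = 1301 = 0b10100010101
Split: l1_idx=5, l2_idx=0, offset=21

Answer: L1[5]=0 -> L2[0][0]=28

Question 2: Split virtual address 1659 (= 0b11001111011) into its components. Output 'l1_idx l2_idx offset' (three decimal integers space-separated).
vaddr = 1659 = 0b11001111011
  top 3 bits -> l1_idx = 6
  next 3 bits -> l2_idx = 3
  bottom 5 bits -> offset = 27

Answer: 6 3 27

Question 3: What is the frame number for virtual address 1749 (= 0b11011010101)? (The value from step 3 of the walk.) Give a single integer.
vaddr = 1749: l1_idx=6, l2_idx=6
L1[6] = 1; L2[1][6] = 66

Answer: 66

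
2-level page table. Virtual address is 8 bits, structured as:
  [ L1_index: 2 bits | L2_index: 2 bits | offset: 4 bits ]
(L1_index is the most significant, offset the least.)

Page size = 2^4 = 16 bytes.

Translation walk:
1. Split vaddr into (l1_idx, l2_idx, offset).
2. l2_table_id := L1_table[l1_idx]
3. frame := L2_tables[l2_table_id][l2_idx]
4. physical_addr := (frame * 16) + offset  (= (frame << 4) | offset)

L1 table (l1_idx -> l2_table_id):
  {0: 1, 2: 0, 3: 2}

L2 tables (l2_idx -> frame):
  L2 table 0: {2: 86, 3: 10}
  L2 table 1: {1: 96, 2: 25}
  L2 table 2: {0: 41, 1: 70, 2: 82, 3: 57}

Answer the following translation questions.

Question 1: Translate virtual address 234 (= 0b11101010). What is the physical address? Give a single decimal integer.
vaddr = 234 = 0b11101010
Split: l1_idx=3, l2_idx=2, offset=10
L1[3] = 2
L2[2][2] = 82
paddr = 82 * 16 + 10 = 1322

Answer: 1322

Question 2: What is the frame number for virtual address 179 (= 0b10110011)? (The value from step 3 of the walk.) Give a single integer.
vaddr = 179: l1_idx=2, l2_idx=3
L1[2] = 0; L2[0][3] = 10

Answer: 10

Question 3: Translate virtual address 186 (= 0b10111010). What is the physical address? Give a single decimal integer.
Answer: 170

Derivation:
vaddr = 186 = 0b10111010
Split: l1_idx=2, l2_idx=3, offset=10
L1[2] = 0
L2[0][3] = 10
paddr = 10 * 16 + 10 = 170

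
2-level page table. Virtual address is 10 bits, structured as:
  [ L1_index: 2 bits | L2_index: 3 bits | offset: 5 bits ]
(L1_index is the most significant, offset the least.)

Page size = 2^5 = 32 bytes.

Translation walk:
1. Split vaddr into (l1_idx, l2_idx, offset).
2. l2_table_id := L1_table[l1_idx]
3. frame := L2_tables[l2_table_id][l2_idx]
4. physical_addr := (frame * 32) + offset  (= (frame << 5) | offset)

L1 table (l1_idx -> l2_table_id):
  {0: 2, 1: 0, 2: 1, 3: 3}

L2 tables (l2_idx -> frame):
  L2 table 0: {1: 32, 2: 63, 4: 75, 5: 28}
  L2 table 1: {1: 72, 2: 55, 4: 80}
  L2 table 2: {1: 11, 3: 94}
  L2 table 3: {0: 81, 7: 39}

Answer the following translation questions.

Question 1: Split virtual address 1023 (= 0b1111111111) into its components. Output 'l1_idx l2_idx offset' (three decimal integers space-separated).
vaddr = 1023 = 0b1111111111
  top 2 bits -> l1_idx = 3
  next 3 bits -> l2_idx = 7
  bottom 5 bits -> offset = 31

Answer: 3 7 31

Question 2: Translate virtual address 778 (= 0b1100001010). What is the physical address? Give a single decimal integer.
Answer: 2602

Derivation:
vaddr = 778 = 0b1100001010
Split: l1_idx=3, l2_idx=0, offset=10
L1[3] = 3
L2[3][0] = 81
paddr = 81 * 32 + 10 = 2602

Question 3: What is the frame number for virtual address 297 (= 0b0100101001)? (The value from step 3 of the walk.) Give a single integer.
vaddr = 297: l1_idx=1, l2_idx=1
L1[1] = 0; L2[0][1] = 32

Answer: 32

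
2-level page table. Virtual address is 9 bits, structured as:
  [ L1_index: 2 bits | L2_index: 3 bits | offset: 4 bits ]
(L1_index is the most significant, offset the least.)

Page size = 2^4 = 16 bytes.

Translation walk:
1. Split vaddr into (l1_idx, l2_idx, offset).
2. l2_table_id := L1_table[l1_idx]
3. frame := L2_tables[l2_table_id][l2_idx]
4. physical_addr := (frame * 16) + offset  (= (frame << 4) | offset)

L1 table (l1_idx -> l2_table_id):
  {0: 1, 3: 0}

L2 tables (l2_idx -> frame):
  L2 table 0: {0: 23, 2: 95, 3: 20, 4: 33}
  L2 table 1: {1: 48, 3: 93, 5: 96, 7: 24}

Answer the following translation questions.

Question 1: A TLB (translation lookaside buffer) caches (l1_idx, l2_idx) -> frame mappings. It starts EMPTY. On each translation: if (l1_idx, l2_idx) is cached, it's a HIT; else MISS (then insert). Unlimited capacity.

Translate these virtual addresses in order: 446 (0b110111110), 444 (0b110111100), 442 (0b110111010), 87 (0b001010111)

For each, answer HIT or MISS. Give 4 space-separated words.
vaddr=446: (3,3) not in TLB -> MISS, insert
vaddr=444: (3,3) in TLB -> HIT
vaddr=442: (3,3) in TLB -> HIT
vaddr=87: (0,5) not in TLB -> MISS, insert

Answer: MISS HIT HIT MISS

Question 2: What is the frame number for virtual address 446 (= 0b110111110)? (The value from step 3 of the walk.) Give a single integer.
Answer: 20

Derivation:
vaddr = 446: l1_idx=3, l2_idx=3
L1[3] = 0; L2[0][3] = 20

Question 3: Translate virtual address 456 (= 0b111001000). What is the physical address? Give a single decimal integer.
vaddr = 456 = 0b111001000
Split: l1_idx=3, l2_idx=4, offset=8
L1[3] = 0
L2[0][4] = 33
paddr = 33 * 16 + 8 = 536

Answer: 536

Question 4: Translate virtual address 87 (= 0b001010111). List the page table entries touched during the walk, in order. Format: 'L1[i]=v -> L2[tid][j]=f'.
Answer: L1[0]=1 -> L2[1][5]=96

Derivation:
vaddr = 87 = 0b001010111
Split: l1_idx=0, l2_idx=5, offset=7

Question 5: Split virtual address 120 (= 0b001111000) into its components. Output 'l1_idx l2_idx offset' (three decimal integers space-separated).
vaddr = 120 = 0b001111000
  top 2 bits -> l1_idx = 0
  next 3 bits -> l2_idx = 7
  bottom 4 bits -> offset = 8

Answer: 0 7 8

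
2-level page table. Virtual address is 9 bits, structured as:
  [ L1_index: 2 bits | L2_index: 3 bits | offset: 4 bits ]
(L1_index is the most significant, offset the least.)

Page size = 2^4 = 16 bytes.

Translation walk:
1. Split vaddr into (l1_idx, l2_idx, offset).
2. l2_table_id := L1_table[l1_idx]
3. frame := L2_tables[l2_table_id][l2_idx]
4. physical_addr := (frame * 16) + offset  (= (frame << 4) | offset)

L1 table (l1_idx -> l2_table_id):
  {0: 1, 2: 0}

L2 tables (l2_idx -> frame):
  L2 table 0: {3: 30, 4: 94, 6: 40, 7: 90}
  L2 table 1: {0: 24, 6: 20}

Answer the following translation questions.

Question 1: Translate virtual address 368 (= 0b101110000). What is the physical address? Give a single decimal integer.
vaddr = 368 = 0b101110000
Split: l1_idx=2, l2_idx=7, offset=0
L1[2] = 0
L2[0][7] = 90
paddr = 90 * 16 + 0 = 1440

Answer: 1440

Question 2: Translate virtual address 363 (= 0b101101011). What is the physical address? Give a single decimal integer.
Answer: 651

Derivation:
vaddr = 363 = 0b101101011
Split: l1_idx=2, l2_idx=6, offset=11
L1[2] = 0
L2[0][6] = 40
paddr = 40 * 16 + 11 = 651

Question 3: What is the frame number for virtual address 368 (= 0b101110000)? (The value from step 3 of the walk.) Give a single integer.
vaddr = 368: l1_idx=2, l2_idx=7
L1[2] = 0; L2[0][7] = 90

Answer: 90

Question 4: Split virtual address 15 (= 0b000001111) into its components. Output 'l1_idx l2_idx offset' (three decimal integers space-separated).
vaddr = 15 = 0b000001111
  top 2 bits -> l1_idx = 0
  next 3 bits -> l2_idx = 0
  bottom 4 bits -> offset = 15

Answer: 0 0 15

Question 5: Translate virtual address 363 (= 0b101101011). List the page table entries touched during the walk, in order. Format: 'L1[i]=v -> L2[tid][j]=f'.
vaddr = 363 = 0b101101011
Split: l1_idx=2, l2_idx=6, offset=11

Answer: L1[2]=0 -> L2[0][6]=40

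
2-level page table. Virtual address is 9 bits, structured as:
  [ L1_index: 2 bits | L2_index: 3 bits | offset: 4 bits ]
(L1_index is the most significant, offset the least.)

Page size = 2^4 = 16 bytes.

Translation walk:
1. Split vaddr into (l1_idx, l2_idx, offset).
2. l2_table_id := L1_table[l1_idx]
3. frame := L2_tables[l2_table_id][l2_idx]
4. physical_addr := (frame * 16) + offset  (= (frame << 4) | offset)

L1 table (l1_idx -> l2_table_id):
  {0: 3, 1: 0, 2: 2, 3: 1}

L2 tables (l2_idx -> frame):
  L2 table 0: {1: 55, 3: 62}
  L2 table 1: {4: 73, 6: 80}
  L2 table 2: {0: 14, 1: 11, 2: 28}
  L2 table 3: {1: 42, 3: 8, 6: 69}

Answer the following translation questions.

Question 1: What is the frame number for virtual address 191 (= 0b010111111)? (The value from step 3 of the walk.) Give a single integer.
vaddr = 191: l1_idx=1, l2_idx=3
L1[1] = 0; L2[0][3] = 62

Answer: 62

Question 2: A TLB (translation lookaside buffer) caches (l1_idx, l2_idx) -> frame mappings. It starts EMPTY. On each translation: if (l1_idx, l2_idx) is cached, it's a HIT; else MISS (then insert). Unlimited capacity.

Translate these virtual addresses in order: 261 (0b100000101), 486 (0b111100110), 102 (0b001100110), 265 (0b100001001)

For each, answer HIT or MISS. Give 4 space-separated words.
Answer: MISS MISS MISS HIT

Derivation:
vaddr=261: (2,0) not in TLB -> MISS, insert
vaddr=486: (3,6) not in TLB -> MISS, insert
vaddr=102: (0,6) not in TLB -> MISS, insert
vaddr=265: (2,0) in TLB -> HIT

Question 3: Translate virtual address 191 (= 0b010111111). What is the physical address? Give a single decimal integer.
Answer: 1007

Derivation:
vaddr = 191 = 0b010111111
Split: l1_idx=1, l2_idx=3, offset=15
L1[1] = 0
L2[0][3] = 62
paddr = 62 * 16 + 15 = 1007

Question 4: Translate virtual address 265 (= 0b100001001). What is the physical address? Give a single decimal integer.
Answer: 233

Derivation:
vaddr = 265 = 0b100001001
Split: l1_idx=2, l2_idx=0, offset=9
L1[2] = 2
L2[2][0] = 14
paddr = 14 * 16 + 9 = 233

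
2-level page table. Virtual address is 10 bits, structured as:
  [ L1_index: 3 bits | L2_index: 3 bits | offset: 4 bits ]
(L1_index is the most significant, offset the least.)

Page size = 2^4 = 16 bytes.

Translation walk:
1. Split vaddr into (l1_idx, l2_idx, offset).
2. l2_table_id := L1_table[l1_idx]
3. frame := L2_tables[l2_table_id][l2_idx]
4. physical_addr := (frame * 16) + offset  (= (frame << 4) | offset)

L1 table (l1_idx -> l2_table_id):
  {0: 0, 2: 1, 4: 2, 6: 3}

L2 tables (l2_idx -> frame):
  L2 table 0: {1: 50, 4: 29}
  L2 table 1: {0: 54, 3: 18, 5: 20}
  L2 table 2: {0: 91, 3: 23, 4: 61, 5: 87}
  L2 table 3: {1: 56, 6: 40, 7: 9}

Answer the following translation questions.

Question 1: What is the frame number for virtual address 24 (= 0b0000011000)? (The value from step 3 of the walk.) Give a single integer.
Answer: 50

Derivation:
vaddr = 24: l1_idx=0, l2_idx=1
L1[0] = 0; L2[0][1] = 50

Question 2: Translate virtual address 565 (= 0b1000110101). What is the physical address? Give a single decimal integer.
vaddr = 565 = 0b1000110101
Split: l1_idx=4, l2_idx=3, offset=5
L1[4] = 2
L2[2][3] = 23
paddr = 23 * 16 + 5 = 373

Answer: 373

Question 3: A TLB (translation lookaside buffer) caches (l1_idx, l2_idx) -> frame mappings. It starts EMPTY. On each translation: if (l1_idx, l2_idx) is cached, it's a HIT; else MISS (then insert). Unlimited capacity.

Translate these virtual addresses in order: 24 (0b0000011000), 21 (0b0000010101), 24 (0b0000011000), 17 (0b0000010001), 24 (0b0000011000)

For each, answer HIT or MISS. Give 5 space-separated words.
vaddr=24: (0,1) not in TLB -> MISS, insert
vaddr=21: (0,1) in TLB -> HIT
vaddr=24: (0,1) in TLB -> HIT
vaddr=17: (0,1) in TLB -> HIT
vaddr=24: (0,1) in TLB -> HIT

Answer: MISS HIT HIT HIT HIT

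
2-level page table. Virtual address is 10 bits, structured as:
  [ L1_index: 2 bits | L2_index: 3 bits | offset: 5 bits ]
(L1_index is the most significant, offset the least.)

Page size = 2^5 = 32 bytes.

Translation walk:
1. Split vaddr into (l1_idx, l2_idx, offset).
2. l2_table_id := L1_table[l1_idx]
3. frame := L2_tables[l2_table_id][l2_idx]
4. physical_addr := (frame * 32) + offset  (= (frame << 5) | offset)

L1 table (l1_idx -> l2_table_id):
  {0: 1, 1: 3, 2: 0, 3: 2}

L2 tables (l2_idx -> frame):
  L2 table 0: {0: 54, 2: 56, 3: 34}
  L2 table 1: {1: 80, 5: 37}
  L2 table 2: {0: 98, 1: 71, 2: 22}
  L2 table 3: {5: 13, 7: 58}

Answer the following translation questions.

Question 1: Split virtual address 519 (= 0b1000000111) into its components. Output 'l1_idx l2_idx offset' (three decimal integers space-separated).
Answer: 2 0 7

Derivation:
vaddr = 519 = 0b1000000111
  top 2 bits -> l1_idx = 2
  next 3 bits -> l2_idx = 0
  bottom 5 bits -> offset = 7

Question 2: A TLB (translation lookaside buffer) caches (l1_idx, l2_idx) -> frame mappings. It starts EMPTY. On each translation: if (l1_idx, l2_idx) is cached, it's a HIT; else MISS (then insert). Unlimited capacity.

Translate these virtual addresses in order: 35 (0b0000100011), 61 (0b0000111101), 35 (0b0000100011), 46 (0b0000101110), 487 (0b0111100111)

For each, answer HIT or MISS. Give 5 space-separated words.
vaddr=35: (0,1) not in TLB -> MISS, insert
vaddr=61: (0,1) in TLB -> HIT
vaddr=35: (0,1) in TLB -> HIT
vaddr=46: (0,1) in TLB -> HIT
vaddr=487: (1,7) not in TLB -> MISS, insert

Answer: MISS HIT HIT HIT MISS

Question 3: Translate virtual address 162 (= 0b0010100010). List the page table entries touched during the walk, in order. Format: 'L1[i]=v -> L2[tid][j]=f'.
vaddr = 162 = 0b0010100010
Split: l1_idx=0, l2_idx=5, offset=2

Answer: L1[0]=1 -> L2[1][5]=37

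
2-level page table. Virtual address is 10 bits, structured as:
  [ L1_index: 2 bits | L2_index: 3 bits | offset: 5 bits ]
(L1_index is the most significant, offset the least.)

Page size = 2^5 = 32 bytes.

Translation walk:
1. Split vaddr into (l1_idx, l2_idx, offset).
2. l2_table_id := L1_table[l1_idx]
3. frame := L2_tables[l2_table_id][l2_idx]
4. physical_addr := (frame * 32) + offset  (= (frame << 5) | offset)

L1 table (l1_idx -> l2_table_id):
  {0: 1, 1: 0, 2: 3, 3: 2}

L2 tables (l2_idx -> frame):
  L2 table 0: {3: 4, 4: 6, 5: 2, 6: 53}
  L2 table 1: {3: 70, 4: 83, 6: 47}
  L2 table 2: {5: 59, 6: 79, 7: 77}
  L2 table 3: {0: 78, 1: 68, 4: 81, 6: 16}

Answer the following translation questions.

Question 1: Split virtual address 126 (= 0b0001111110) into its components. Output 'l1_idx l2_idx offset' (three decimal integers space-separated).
vaddr = 126 = 0b0001111110
  top 2 bits -> l1_idx = 0
  next 3 bits -> l2_idx = 3
  bottom 5 bits -> offset = 30

Answer: 0 3 30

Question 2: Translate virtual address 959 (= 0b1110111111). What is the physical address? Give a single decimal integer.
Answer: 1919

Derivation:
vaddr = 959 = 0b1110111111
Split: l1_idx=3, l2_idx=5, offset=31
L1[3] = 2
L2[2][5] = 59
paddr = 59 * 32 + 31 = 1919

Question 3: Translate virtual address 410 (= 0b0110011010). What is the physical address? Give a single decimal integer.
Answer: 218

Derivation:
vaddr = 410 = 0b0110011010
Split: l1_idx=1, l2_idx=4, offset=26
L1[1] = 0
L2[0][4] = 6
paddr = 6 * 32 + 26 = 218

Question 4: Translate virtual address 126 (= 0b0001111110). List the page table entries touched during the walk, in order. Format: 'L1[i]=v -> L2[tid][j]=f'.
vaddr = 126 = 0b0001111110
Split: l1_idx=0, l2_idx=3, offset=30

Answer: L1[0]=1 -> L2[1][3]=70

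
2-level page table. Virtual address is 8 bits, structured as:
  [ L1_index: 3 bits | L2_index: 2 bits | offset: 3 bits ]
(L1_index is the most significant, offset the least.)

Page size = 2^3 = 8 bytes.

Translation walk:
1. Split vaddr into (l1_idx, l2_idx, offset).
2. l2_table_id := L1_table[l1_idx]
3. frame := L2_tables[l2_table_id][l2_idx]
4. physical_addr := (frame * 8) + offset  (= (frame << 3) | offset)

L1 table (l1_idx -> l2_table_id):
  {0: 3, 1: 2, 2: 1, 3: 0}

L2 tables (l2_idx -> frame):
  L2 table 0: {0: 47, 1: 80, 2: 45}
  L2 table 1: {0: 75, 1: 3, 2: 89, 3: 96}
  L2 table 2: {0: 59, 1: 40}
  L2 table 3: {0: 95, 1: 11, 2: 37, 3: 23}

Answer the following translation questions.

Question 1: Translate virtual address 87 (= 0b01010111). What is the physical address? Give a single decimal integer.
vaddr = 87 = 0b01010111
Split: l1_idx=2, l2_idx=2, offset=7
L1[2] = 1
L2[1][2] = 89
paddr = 89 * 8 + 7 = 719

Answer: 719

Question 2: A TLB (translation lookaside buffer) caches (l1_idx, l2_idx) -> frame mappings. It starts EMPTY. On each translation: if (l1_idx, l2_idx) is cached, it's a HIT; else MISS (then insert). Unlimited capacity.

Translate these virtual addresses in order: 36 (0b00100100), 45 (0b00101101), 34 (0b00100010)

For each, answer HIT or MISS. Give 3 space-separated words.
vaddr=36: (1,0) not in TLB -> MISS, insert
vaddr=45: (1,1) not in TLB -> MISS, insert
vaddr=34: (1,0) in TLB -> HIT

Answer: MISS MISS HIT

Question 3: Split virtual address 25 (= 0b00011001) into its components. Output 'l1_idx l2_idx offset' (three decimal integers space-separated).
vaddr = 25 = 0b00011001
  top 3 bits -> l1_idx = 0
  next 2 bits -> l2_idx = 3
  bottom 3 bits -> offset = 1

Answer: 0 3 1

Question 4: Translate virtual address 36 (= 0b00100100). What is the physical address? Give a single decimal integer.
Answer: 476

Derivation:
vaddr = 36 = 0b00100100
Split: l1_idx=1, l2_idx=0, offset=4
L1[1] = 2
L2[2][0] = 59
paddr = 59 * 8 + 4 = 476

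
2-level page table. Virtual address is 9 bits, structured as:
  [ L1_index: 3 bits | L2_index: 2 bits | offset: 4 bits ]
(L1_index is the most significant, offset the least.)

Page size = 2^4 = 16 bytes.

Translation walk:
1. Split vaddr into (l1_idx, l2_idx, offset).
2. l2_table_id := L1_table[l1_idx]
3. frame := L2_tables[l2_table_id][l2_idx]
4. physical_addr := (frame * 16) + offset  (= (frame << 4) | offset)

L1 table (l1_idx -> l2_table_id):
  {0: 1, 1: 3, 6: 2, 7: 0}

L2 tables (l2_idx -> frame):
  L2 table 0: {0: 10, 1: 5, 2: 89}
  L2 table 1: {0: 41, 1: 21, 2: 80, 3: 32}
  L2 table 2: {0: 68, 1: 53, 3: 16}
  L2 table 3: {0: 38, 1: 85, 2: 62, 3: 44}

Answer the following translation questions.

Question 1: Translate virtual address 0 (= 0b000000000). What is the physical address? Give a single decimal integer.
Answer: 656

Derivation:
vaddr = 0 = 0b000000000
Split: l1_idx=0, l2_idx=0, offset=0
L1[0] = 1
L2[1][0] = 41
paddr = 41 * 16 + 0 = 656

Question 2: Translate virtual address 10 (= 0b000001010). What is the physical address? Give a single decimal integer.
Answer: 666

Derivation:
vaddr = 10 = 0b000001010
Split: l1_idx=0, l2_idx=0, offset=10
L1[0] = 1
L2[1][0] = 41
paddr = 41 * 16 + 10 = 666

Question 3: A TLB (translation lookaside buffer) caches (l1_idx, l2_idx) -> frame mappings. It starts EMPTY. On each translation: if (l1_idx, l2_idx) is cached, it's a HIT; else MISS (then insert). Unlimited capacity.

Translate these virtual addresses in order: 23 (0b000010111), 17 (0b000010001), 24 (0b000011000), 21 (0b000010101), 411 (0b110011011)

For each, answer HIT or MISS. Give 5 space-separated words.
vaddr=23: (0,1) not in TLB -> MISS, insert
vaddr=17: (0,1) in TLB -> HIT
vaddr=24: (0,1) in TLB -> HIT
vaddr=21: (0,1) in TLB -> HIT
vaddr=411: (6,1) not in TLB -> MISS, insert

Answer: MISS HIT HIT HIT MISS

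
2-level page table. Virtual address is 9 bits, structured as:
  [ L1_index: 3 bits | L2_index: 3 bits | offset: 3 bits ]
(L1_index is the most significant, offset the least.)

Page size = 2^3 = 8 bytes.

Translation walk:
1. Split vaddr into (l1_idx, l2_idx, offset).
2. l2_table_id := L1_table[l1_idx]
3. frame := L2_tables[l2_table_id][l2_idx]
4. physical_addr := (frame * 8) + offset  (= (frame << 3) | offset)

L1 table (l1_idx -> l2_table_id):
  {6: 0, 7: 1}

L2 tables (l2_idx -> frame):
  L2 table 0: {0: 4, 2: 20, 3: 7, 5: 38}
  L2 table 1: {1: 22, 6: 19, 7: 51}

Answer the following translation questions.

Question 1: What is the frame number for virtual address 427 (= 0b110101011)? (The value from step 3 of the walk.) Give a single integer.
Answer: 38

Derivation:
vaddr = 427: l1_idx=6, l2_idx=5
L1[6] = 0; L2[0][5] = 38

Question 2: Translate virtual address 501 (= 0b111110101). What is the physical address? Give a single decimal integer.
vaddr = 501 = 0b111110101
Split: l1_idx=7, l2_idx=6, offset=5
L1[7] = 1
L2[1][6] = 19
paddr = 19 * 8 + 5 = 157

Answer: 157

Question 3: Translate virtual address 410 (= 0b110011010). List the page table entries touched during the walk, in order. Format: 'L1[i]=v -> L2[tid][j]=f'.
vaddr = 410 = 0b110011010
Split: l1_idx=6, l2_idx=3, offset=2

Answer: L1[6]=0 -> L2[0][3]=7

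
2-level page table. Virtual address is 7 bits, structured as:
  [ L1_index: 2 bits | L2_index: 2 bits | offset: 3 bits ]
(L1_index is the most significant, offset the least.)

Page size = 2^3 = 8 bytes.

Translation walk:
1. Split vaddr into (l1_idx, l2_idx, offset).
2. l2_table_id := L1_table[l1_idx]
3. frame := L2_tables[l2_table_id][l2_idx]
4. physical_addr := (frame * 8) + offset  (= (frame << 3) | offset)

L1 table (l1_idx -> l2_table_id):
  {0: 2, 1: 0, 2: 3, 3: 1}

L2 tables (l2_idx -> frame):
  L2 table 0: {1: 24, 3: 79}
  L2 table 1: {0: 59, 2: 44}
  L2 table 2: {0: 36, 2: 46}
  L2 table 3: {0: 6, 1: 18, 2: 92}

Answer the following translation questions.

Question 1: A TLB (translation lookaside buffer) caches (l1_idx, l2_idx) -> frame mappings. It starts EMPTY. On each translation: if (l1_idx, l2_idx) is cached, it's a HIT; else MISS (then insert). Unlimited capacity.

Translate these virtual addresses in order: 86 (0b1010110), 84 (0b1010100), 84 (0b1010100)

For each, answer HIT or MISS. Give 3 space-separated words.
Answer: MISS HIT HIT

Derivation:
vaddr=86: (2,2) not in TLB -> MISS, insert
vaddr=84: (2,2) in TLB -> HIT
vaddr=84: (2,2) in TLB -> HIT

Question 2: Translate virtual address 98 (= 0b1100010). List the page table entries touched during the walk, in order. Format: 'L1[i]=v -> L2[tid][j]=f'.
Answer: L1[3]=1 -> L2[1][0]=59

Derivation:
vaddr = 98 = 0b1100010
Split: l1_idx=3, l2_idx=0, offset=2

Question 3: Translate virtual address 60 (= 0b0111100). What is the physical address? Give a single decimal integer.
vaddr = 60 = 0b0111100
Split: l1_idx=1, l2_idx=3, offset=4
L1[1] = 0
L2[0][3] = 79
paddr = 79 * 8 + 4 = 636

Answer: 636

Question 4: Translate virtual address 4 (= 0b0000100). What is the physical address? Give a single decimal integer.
vaddr = 4 = 0b0000100
Split: l1_idx=0, l2_idx=0, offset=4
L1[0] = 2
L2[2][0] = 36
paddr = 36 * 8 + 4 = 292

Answer: 292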